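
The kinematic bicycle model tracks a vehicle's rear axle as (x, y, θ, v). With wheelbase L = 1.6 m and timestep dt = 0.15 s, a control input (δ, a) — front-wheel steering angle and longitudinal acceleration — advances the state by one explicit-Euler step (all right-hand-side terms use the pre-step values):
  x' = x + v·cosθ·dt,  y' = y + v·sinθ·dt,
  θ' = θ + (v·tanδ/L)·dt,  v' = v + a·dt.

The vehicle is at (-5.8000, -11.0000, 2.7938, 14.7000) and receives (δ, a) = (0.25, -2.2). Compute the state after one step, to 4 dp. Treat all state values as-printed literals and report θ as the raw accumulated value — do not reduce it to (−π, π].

x' = -5.8000 + 14.7000·cos(2.7938)·0.15 = -7.8730
y' = -11.0000 + 14.7000·sin(2.7938)·0.15 = -10.2485
θ' = 2.7938 + (14.7000/1.6)·tan(0.25)·0.15 = 3.1457
v' = 14.7000 − 2.2000·0.15 = 14.3700

(-7.8730, -10.2485, 3.1457, 14.3700)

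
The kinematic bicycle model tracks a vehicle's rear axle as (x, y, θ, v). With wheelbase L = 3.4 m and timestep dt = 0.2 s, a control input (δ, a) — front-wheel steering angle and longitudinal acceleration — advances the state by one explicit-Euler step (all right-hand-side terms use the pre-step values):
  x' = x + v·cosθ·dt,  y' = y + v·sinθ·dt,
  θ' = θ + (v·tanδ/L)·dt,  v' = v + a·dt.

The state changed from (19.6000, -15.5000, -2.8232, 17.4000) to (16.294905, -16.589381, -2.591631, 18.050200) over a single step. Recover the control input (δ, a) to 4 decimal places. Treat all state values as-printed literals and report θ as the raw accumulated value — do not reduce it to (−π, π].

δ = 0.2225, a = 3.2510

a = (v'−v)/dt = (0.650200)/0.2 = 3.2510
Δθ = θ'−θ = 0.231569;  (v·dt/L) = 17.4000·0.2/3.4 = 1.023529
tan δ = Δθ·L/(v·dt) = 0.226246  →  δ = 0.2225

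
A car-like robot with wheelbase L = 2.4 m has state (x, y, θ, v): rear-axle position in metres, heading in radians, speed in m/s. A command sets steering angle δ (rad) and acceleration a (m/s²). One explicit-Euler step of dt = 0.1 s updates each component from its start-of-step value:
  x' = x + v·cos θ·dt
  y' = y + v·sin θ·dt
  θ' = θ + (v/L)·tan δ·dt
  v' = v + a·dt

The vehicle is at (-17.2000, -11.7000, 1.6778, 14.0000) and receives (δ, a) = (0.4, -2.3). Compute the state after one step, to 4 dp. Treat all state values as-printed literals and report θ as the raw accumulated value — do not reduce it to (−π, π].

x' = -17.2000 + 14.0000·cos(1.6778)·0.1 = -17.3495
y' = -11.7000 + 14.0000·sin(1.6778)·0.1 = -10.3080
θ' = 1.6778 + (14.0000/2.4)·tan(0.4)·0.1 = 1.9244
v' = 14.0000 − 2.3000·0.1 = 13.7700

(-17.3495, -10.3080, 1.9244, 13.7700)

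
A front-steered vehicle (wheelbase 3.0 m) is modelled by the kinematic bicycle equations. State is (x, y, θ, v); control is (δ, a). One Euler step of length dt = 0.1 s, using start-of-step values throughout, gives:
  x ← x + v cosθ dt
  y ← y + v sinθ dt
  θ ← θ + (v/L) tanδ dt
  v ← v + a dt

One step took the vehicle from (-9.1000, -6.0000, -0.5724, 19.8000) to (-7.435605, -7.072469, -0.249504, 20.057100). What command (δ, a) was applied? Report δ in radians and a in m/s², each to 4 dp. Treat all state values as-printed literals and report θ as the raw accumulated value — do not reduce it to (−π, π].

a = (v'−v)/dt = (0.257100)/0.1 = 2.5710
Δθ = θ'−θ = 0.322896;  (v·dt/L) = 19.8000·0.1/3.0 = 0.660000
tan δ = Δθ·L/(v·dt) = 0.489236  →  δ = 0.4550

δ = 0.4550, a = 2.5710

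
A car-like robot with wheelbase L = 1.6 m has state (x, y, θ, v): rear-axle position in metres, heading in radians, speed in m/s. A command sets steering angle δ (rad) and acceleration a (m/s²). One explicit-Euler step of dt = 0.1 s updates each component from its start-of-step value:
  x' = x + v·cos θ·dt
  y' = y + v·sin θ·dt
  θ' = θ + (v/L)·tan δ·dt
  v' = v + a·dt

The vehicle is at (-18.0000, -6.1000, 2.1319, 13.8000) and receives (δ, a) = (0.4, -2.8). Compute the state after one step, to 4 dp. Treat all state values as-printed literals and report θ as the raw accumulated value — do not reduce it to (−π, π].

(-18.7343, -4.9316, 2.4966, 13.5200)

x' = -18.0000 + 13.8000·cos(2.1319)·0.1 = -18.7343
y' = -6.1000 + 13.8000·sin(2.1319)·0.1 = -4.9316
θ' = 2.1319 + (13.8000/1.6)·tan(0.4)·0.1 = 2.4966
v' = 13.8000 − 2.8000·0.1 = 13.5200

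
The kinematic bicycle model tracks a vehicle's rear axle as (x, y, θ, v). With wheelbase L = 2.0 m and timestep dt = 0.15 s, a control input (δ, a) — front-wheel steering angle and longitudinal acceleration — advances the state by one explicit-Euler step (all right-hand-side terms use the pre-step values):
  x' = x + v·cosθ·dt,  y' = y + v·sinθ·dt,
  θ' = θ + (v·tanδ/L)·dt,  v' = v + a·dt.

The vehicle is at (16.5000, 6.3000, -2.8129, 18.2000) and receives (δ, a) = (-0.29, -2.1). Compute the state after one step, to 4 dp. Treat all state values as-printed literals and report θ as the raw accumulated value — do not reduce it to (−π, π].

(13.9162, 5.4187, -3.2202, 17.8850)

x' = 16.5000 + 18.2000·cos(-2.8129)·0.15 = 13.9162
y' = 6.3000 + 18.2000·sin(-2.8129)·0.15 = 5.4187
θ' = -2.8129 + (18.2000/2.0)·tan(-0.29)·0.15 = -3.2202
v' = 18.2000 − 2.1000·0.15 = 17.8850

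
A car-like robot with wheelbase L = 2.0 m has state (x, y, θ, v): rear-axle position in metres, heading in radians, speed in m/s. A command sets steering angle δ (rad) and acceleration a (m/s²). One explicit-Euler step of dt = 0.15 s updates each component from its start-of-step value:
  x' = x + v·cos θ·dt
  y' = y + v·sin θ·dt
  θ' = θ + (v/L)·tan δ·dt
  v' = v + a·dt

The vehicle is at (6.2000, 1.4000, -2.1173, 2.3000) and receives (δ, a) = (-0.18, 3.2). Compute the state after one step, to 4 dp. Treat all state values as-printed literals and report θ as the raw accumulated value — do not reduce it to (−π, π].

x' = 6.2000 + 2.3000·cos(-2.1173)·0.15 = 6.0207
y' = 1.4000 + 2.3000·sin(-2.1173)·0.15 = 1.1053
θ' = -2.1173 + (2.3000/2.0)·tan(-0.18)·0.15 = -2.1487
v' = 2.3000 + 3.2000·0.15 = 2.7800

(6.0207, 1.1053, -2.1487, 2.7800)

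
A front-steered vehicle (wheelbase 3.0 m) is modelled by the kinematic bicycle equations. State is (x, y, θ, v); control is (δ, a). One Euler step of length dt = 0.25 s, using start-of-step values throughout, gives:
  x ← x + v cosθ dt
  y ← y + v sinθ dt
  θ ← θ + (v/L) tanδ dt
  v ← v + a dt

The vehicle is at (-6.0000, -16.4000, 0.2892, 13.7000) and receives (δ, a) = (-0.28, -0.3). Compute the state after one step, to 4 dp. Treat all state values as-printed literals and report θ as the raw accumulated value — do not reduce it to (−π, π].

(-2.7172, -15.4232, -0.0391, 13.6250)

x' = -6.0000 + 13.7000·cos(0.2892)·0.25 = -2.7172
y' = -16.4000 + 13.7000·sin(0.2892)·0.25 = -15.4232
θ' = 0.2892 + (13.7000/3.0)·tan(-0.28)·0.25 = -0.0391
v' = 13.7000 − 0.3000·0.25 = 13.6250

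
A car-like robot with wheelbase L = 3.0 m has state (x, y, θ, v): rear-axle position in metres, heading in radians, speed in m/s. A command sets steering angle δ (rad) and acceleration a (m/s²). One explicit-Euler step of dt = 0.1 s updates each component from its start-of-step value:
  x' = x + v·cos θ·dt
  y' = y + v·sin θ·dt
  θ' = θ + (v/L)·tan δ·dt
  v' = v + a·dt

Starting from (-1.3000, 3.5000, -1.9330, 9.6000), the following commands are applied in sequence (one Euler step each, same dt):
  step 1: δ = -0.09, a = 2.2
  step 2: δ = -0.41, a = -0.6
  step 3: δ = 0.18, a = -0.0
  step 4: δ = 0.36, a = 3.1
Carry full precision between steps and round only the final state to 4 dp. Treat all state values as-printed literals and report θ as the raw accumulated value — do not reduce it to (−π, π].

after step 1 (δ=-0.09, a=2.2): (-1.640162, 2.602286, -1.961878, 9.820000)
after step 2 (δ=-0.41, a=-0.6): (-2.014490, 1.694430, -2.104147, 9.760000)
after step 3 (δ=0.18, a=-0.0): (-2.510709, 0.853989, -2.044947, 9.760000)
after step 4 (δ=0.36, a=3.1): (-2.956334, -0.014340, -1.922490, 10.070000)

(-2.9563, -0.0143, -1.9225, 10.0700)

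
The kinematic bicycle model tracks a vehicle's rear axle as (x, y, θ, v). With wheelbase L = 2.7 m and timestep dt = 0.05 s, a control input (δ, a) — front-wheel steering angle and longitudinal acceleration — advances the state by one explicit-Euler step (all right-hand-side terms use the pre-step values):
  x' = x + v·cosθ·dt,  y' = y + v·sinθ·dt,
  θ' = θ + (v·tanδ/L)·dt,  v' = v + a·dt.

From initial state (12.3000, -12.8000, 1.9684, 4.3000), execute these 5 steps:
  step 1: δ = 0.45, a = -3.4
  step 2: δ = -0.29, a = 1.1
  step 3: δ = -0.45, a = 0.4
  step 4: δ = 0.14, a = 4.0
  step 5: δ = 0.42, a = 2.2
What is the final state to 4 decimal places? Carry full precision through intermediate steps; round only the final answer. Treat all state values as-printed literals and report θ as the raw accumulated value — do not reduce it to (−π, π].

after step 1 (δ=0.45, a=-3.4): (12.216750, -12.601772, 2.006865, 4.130000)
after step 2 (δ=-0.29, a=1.1): (12.129528, -12.414596, 1.984042, 4.185000)
after step 3 (δ=-0.45, a=0.4): (12.045497, -12.222961, 1.946606, 4.205000)
after step 4 (δ=0.14, a=4.0): (11.968330, -12.027384, 1.957579, 4.405000)
after step 5 (δ=0.42, a=2.2): (11.885249, -11.823404, 1.994008, 4.515000)

(11.8852, -11.8234, 1.9940, 4.5150)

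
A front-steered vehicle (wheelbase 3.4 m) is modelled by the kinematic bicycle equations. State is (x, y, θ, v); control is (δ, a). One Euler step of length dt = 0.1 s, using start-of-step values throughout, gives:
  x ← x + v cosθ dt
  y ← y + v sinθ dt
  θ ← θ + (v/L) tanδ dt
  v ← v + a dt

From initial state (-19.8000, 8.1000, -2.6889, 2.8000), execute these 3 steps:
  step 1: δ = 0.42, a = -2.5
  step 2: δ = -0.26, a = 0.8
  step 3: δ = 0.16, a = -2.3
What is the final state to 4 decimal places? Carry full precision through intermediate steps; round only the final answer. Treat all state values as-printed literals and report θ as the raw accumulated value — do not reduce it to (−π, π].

after step 1 (δ=0.42, a=-2.5): (-20.051796, 7.977531, -2.652123, 2.550000)
after step 2 (δ=-0.26, a=0.8): (-20.276855, 7.857641, -2.672075, 2.630000)
after step 3 (δ=0.16, a=-2.3): (-20.511395, 7.738645, -2.659592, 2.400000)

(-20.5114, 7.7386, -2.6596, 2.4000)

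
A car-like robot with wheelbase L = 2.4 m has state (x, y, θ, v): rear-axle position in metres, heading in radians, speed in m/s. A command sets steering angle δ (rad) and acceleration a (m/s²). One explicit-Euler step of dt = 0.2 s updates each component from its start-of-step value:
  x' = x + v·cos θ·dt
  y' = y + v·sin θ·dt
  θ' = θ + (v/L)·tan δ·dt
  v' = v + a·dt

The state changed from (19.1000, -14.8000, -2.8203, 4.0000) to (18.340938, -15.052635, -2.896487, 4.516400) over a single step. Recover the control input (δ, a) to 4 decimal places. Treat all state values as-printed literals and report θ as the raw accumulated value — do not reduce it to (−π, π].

δ = -0.2247, a = 2.5820

a = (v'−v)/dt = (0.516400)/0.2 = 2.5820
Δθ = θ'−θ = -0.076187;  (v·dt/L) = 4.0000·0.2/2.4 = 0.333333
tan δ = Δθ·L/(v·dt) = -0.228561  →  δ = -0.2247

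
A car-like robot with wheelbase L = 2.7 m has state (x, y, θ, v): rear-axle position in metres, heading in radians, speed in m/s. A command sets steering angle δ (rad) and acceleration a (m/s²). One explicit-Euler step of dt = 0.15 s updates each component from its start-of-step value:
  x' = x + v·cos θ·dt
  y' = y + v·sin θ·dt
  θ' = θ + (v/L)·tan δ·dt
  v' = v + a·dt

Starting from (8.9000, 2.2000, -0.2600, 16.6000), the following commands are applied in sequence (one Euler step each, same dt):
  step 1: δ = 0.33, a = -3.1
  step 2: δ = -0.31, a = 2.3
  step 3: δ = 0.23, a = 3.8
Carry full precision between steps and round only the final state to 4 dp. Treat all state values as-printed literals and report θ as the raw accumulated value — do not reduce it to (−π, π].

after step 1 (δ=0.33, a=-3.1): (11.306311, 1.559869, 0.055884, 16.135000)
after step 2 (δ=-0.31, a=2.3): (13.722783, 1.695052, -0.231254, 16.480000)
after step 3 (δ=0.23, a=3.8): (16.128978, 1.128474, -0.016883, 17.050000)

(16.1290, 1.1285, -0.0169, 17.0500)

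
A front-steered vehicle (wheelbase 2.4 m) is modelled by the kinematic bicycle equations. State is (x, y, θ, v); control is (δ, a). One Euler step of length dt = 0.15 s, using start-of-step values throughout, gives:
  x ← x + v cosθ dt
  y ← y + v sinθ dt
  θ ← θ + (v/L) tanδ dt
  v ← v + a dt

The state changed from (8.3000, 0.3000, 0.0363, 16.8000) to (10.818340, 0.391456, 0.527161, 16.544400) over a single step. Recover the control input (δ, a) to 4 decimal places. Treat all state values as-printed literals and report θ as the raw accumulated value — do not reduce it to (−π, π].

a = (v'−v)/dt = (-0.255600)/0.15 = -1.7040
Δθ = θ'−θ = 0.490861;  (v·dt/L) = 16.8000·0.15/2.4 = 1.050000
tan δ = Δθ·L/(v·dt) = 0.467487  →  δ = 0.4373

δ = 0.4373, a = -1.7040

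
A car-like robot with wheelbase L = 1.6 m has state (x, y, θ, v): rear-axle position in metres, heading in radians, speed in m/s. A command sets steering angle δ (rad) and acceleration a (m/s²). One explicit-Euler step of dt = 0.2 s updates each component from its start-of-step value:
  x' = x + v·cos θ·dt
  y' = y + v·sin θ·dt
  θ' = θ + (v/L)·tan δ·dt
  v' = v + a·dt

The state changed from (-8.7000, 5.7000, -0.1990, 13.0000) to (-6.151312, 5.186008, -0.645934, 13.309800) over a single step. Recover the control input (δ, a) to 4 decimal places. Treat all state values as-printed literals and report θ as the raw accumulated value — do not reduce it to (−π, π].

δ = -0.2684, a = 1.5490

a = (v'−v)/dt = (0.309800)/0.2 = 1.5490
Δθ = θ'−θ = -0.446934;  (v·dt/L) = 13.0000·0.2/1.6 = 1.625000
tan δ = Δθ·L/(v·dt) = -0.275036  →  δ = -0.2684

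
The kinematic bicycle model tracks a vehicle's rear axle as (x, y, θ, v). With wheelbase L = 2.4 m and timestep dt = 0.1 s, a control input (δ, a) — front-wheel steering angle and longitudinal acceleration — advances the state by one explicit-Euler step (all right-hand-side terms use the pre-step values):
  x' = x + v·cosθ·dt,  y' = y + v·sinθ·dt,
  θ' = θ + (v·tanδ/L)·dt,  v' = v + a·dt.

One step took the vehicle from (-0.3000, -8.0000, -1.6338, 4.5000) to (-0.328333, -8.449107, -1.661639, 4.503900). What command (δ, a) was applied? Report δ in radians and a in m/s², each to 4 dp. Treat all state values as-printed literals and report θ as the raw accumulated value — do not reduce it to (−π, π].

δ = -0.1474, a = 0.0390

a = (v'−v)/dt = (0.003900)/0.1 = 0.0390
Δθ = θ'−θ = -0.027839;  (v·dt/L) = 4.5000·0.1/2.4 = 0.187500
tan δ = Δθ·L/(v·dt) = -0.148475  →  δ = -0.1474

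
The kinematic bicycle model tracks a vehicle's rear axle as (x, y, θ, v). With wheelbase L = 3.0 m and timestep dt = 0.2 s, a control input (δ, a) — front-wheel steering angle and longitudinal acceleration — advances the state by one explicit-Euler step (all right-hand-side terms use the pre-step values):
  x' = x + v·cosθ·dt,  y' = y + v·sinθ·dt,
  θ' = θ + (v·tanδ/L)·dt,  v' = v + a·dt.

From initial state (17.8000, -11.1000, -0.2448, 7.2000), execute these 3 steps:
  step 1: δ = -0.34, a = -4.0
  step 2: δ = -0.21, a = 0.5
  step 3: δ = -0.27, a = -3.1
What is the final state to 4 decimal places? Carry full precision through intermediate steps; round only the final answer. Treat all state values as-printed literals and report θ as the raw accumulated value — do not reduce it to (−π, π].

after step 1 (δ=-0.34, a=-4.0): (19.197068, -11.449002, -0.414594, 6.400000)
after step 2 (δ=-0.21, a=0.5): (20.368626, -11.964609, -0.505534, 6.500000)
after step 3 (δ=-0.27, a=-3.1): (21.506017, -12.594167, -0.625463, 5.880000)

(21.5060, -12.5942, -0.6255, 5.8800)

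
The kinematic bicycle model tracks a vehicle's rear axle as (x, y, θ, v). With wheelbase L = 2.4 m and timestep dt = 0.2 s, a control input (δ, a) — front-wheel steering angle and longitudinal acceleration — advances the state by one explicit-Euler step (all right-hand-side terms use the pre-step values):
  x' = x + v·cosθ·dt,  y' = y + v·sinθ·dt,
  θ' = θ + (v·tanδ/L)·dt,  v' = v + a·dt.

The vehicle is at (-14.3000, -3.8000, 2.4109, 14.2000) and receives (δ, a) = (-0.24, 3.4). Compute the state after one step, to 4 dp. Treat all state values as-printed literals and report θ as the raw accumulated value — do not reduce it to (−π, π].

x' = -14.3000 + 14.2000·cos(2.4109)·0.2 = -16.4150
y' = -3.8000 + 14.2000·sin(2.4109)·0.2 = -1.9046
θ' = 2.4109 + (14.2000/2.4)·tan(-0.24)·0.2 = 2.1213
v' = 14.2000 + 3.4000·0.2 = 14.8800

(-16.4150, -1.9046, 2.1213, 14.8800)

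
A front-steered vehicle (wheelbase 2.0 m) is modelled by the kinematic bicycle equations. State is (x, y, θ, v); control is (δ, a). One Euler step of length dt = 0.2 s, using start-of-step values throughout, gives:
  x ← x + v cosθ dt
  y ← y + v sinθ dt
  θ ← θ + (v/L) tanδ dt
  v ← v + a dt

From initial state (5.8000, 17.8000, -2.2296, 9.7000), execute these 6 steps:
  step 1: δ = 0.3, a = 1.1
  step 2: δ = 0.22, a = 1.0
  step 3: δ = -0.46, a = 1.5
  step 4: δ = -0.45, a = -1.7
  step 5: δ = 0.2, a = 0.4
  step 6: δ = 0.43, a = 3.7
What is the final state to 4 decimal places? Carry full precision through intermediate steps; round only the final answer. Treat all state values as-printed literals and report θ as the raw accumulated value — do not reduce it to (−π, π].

(-1.0731, 8.6879, -2.0422, 10.9000)

after step 1 (δ=0.3, a=1.1): (4.612388, 16.265993, -1.929544, 9.920000)
after step 2 (δ=0.22, a=1.0): (3.915802, 14.408300, -1.707713, 10.120000)
after step 3 (δ=-0.46, a=1.5): (3.639547, 12.403242, -2.209108, 10.420000)
after step 4 (δ=-0.45, a=-1.7): (2.397816, 10.729575, -2.712451, 10.080000)
after step 5 (δ=0.2, a=0.4): (0.564621, 9.890736, -2.508119, 10.160000)
after step 6 (δ=0.43, a=3.7): (-1.073123, 8.687898, -2.042160, 10.900000)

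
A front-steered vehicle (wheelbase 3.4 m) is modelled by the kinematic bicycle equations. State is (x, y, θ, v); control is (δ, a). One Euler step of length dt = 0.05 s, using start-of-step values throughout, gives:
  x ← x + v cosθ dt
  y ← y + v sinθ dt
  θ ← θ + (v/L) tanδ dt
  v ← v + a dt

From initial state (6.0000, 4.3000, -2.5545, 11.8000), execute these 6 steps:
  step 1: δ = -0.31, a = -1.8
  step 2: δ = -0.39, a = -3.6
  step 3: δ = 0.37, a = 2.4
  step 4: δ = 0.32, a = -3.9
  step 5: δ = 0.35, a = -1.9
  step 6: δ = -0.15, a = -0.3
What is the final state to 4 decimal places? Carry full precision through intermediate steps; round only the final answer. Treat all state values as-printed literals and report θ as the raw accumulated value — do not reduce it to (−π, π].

after step 1 (δ=-0.31, a=-1.8): (5.508793, 3.973174, -2.610086, 11.710000)
after step 2 (δ=-0.39, a=-3.6): (5.004066, 3.676423, -2.680872, 11.530000)
after step 3 (δ=0.37, a=2.4): (4.487676, 3.420115, -2.615107, 11.650000)
after step 4 (δ=0.32, a=-3.9): (3.984059, 3.127410, -2.558332, 11.455000)
after step 5 (δ=0.35, a=-1.9): (3.506001, 2.811969, -2.496841, 11.360000)
after step 6 (δ=-0.15, a=-0.3): (3.052028, 2.470601, -2.522089, 11.345000)

(3.0520, 2.4706, -2.5221, 11.3450)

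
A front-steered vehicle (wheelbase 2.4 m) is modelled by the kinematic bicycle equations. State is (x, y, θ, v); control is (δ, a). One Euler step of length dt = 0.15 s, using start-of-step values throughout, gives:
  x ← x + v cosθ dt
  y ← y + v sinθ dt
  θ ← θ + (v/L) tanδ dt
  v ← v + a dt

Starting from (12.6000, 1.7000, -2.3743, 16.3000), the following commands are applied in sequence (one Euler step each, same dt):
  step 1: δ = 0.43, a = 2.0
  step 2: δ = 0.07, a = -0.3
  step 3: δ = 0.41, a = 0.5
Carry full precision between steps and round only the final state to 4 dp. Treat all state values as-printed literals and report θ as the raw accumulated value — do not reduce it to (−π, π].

(9.3716, -4.7453, -1.3846, 16.6300)

after step 1 (δ=0.43, a=2.0): (10.840107, 0.002708, -1.907080, 16.600000)
after step 2 (δ=0.07, a=-0.3): (10.018454, -2.347821, -1.834336, 16.555000)
after step 3 (δ=0.41, a=0.5): (9.371568, -4.745334, -1.384629, 16.630000)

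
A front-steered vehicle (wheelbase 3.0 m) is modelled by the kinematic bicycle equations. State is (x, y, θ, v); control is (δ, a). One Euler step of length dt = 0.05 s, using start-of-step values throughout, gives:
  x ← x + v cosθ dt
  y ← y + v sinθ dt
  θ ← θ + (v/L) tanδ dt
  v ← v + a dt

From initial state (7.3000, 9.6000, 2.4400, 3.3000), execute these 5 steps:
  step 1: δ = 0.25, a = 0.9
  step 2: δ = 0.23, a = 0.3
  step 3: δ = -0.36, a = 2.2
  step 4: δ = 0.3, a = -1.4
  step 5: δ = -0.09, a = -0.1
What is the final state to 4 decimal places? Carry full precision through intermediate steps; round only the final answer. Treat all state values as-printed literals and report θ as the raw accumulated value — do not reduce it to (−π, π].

(6.6479, 10.1353, 2.4588, 3.3950)

after step 1 (δ=0.25, a=0.9): (7.173970, 9.706497, 2.454044, 3.345000)
after step 2 (δ=0.23, a=0.3): (7.044719, 9.812641, 2.467097, 3.360000)
after step 3 (δ=-0.36, a=2.2): (6.913507, 9.917558, 2.446019, 3.470000)
after step 4 (δ=0.3, a=-1.4): (6.780314, 10.028741, 2.463909, 3.400000)
after step 5 (δ=-0.09, a=-0.1): (6.647879, 10.135329, 2.458795, 3.395000)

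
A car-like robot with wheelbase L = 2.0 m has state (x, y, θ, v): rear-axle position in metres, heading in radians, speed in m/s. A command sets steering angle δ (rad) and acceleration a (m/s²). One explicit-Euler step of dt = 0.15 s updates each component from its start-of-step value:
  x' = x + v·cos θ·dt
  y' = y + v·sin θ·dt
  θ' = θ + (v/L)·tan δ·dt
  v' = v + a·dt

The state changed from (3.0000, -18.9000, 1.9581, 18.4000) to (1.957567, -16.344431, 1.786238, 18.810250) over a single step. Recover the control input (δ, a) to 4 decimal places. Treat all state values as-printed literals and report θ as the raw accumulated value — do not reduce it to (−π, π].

δ = -0.1239, a = 2.7350

a = (v'−v)/dt = (0.410250)/0.15 = 2.7350
Δθ = θ'−θ = -0.171862;  (v·dt/L) = 18.4000·0.15/2.0 = 1.380000
tan δ = Δθ·L/(v·dt) = -0.124538  →  δ = -0.1239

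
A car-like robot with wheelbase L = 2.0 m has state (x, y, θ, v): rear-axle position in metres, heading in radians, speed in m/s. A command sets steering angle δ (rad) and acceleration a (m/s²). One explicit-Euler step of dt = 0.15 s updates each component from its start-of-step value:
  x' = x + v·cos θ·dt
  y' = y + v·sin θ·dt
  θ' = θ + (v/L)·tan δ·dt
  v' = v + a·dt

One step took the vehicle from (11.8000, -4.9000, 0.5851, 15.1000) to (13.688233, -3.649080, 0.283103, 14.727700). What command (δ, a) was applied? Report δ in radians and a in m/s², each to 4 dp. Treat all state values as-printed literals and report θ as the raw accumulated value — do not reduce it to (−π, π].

a = (v'−v)/dt = (-0.372300)/0.15 = -2.4820
Δθ = θ'−θ = -0.301997;  (v·dt/L) = 15.1000·0.15/2.0 = 1.132500
tan δ = Δθ·L/(v·dt) = -0.266664  →  δ = -0.2606

δ = -0.2606, a = -2.4820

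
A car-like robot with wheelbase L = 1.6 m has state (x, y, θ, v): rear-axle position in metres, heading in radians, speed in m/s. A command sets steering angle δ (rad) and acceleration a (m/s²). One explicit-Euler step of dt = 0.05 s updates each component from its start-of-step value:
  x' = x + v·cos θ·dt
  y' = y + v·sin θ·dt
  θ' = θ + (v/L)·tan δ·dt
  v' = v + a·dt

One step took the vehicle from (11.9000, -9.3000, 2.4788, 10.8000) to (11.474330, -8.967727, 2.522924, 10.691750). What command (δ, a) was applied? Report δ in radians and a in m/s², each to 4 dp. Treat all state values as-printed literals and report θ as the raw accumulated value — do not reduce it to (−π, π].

a = (v'−v)/dt = (-0.108250)/0.05 = -2.1650
Δθ = θ'−θ = 0.044124;  (v·dt/L) = 10.8000·0.05/1.6 = 0.337500
tan δ = Δθ·L/(v·dt) = 0.130738  →  δ = 0.1300

δ = 0.1300, a = -2.1650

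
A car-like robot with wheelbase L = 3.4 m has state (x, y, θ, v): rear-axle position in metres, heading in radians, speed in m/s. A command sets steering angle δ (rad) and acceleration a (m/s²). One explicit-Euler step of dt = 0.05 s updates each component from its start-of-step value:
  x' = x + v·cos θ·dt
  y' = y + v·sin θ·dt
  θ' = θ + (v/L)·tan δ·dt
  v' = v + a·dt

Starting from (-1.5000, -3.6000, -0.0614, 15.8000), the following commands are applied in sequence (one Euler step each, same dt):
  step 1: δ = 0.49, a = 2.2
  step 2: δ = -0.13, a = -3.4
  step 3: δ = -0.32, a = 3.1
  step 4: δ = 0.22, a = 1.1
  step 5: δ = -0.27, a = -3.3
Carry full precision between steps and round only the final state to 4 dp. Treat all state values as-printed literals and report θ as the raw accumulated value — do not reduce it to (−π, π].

after step 1 (δ=0.49, a=2.2): (-0.711489, -3.648476, 0.062534, 15.910000)
after step 2 (δ=-0.13, a=-3.4): (0.082456, -3.598762, 0.031946, 15.740000)
after step 3 (δ=-0.32, a=3.1): (0.869055, -3.573625, -0.044761, 15.895000)
after step 4 (δ=0.22, a=1.1): (1.663009, -3.609187, 0.007510, 15.950000)
after step 5 (δ=-0.27, a=-3.3): (2.460486, -3.603198, -0.057406, 15.785000)

(2.4605, -3.6032, -0.0574, 15.7850)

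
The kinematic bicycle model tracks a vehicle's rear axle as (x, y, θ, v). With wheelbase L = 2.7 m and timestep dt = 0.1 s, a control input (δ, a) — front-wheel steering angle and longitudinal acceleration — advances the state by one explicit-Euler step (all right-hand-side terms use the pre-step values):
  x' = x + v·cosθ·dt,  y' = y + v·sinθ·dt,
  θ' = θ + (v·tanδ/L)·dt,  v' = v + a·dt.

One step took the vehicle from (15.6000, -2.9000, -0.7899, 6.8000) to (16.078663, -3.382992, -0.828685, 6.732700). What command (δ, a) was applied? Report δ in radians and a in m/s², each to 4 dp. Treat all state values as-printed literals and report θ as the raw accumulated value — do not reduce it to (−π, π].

a = (v'−v)/dt = (-0.067300)/0.1 = -0.6730
Δθ = θ'−θ = -0.038785;  (v·dt/L) = 6.8000·0.1/2.7 = 0.251852
tan δ = Δθ·L/(v·dt) = -0.153999  →  δ = -0.1528

δ = -0.1528, a = -0.6730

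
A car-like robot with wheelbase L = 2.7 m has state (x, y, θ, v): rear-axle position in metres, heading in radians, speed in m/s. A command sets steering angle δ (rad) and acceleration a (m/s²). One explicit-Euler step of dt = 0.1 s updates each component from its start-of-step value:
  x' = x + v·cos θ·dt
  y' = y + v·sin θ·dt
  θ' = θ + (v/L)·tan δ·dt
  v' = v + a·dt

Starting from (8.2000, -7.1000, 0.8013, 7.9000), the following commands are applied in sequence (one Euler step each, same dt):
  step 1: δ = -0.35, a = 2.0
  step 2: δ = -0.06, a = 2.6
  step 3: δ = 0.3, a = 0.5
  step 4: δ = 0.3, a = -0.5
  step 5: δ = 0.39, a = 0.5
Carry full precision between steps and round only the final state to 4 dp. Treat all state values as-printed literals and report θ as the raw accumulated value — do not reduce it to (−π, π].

(11.1664, -4.2658, 0.9959, 8.4100)

after step 1 (δ=-0.35, a=2.0): (8.749661, -6.532574, 0.694495, 8.100000)
after step 2 (δ=-0.06, a=2.6): (9.372046, -6.014175, 0.676474, 8.360000)
after step 3 (δ=0.3, a=0.5): (10.023947, -5.490800, 0.772253, 8.410000)
after step 4 (δ=0.3, a=-0.5): (10.626389, -4.903991, 0.868606, 8.360000)
after step 5 (δ=0.39, a=0.5): (11.166354, -4.265764, 0.995881, 8.410000)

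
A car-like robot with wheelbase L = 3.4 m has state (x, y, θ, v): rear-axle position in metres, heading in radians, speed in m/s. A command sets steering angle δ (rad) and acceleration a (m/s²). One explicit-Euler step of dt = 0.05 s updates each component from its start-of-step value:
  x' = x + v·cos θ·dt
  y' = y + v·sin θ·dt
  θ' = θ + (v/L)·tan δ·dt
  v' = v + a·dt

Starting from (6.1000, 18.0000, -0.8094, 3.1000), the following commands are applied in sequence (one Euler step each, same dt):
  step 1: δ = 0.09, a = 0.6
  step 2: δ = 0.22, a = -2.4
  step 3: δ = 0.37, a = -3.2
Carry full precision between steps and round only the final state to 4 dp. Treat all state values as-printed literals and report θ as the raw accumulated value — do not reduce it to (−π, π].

(6.4208, 17.6675, -0.7778, 2.8500)

after step 1 (δ=0.09, a=0.6): (6.206940, 17.887800, -0.805286, 3.130000)
after step 2 (δ=0.22, a=-2.4): (6.315379, 17.774959, -0.794993, 3.010000)
after step 3 (δ=0.37, a=-3.2): (6.420773, 17.667523, -0.777824, 2.850000)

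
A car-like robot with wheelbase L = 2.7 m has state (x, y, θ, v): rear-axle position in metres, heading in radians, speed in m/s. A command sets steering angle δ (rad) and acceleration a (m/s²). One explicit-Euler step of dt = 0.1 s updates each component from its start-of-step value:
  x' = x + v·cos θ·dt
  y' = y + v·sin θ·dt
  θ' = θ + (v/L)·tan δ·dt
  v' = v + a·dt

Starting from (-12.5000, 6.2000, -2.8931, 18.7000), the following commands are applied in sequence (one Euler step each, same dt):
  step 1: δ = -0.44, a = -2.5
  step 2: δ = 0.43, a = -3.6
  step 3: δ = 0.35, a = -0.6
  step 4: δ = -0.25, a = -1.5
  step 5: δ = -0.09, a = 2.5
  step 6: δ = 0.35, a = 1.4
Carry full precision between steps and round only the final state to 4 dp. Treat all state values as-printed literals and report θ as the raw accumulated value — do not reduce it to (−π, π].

after step 1 (δ=-0.44, a=-2.5): (-14.312562, 5.740086, -3.219159, 18.450000)
after step 2 (δ=0.43, a=-3.6): (-16.152014, 5.883053, -2.905768, 18.090000)
after step 3 (δ=0.35, a=-0.6): (-17.910945, 5.460389, -2.661199, 18.030000)
after step 4 (δ=-0.25, a=-1.5): (-19.509869, 4.627172, -2.831711, 17.880000)
after step 5 (δ=-0.09, a=2.5): (-21.212705, 4.081928, -2.891472, 18.130000)
after step 6 (δ=0.35, a=1.4): (-22.969289, 3.633173, -2.646362, 18.270000)

(-22.9693, 3.6332, -2.6464, 18.2700)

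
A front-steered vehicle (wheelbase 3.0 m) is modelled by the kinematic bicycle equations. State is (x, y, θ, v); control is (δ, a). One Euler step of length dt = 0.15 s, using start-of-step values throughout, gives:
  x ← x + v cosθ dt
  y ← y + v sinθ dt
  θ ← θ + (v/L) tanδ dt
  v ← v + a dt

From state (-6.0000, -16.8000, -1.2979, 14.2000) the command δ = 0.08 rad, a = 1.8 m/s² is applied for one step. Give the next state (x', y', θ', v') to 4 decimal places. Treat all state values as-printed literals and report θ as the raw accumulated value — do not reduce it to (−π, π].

x' = -6.0000 + 14.2000·cos(-1.2979)·0.15 = -5.4259
y' = -16.8000 + 14.2000·sin(-1.2979)·0.15 = -18.8512
θ' = -1.2979 + (14.2000/3.0)·tan(0.08)·0.15 = -1.2410
v' = 14.2000 + 1.8000·0.15 = 14.4700

(-5.4259, -18.8512, -1.2410, 14.4700)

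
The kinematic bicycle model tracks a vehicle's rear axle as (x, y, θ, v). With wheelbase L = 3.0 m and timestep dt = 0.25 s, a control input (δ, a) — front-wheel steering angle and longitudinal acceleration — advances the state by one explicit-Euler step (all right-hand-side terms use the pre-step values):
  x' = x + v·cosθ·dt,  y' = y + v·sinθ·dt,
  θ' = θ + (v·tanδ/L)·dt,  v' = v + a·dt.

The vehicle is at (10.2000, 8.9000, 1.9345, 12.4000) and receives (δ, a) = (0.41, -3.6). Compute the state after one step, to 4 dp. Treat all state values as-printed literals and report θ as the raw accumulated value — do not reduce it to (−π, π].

x' = 10.2000 + 12.4000·cos(1.9345)·0.25 = 9.0972
y' = 8.9000 + 12.4000·sin(1.9345)·0.25 = 11.7972
θ' = 1.9345 + (12.4000/3.0)·tan(0.41)·0.25 = 2.3836
v' = 12.4000 − 3.6000·0.25 = 11.5000

(9.0972, 11.7972, 2.3836, 11.5000)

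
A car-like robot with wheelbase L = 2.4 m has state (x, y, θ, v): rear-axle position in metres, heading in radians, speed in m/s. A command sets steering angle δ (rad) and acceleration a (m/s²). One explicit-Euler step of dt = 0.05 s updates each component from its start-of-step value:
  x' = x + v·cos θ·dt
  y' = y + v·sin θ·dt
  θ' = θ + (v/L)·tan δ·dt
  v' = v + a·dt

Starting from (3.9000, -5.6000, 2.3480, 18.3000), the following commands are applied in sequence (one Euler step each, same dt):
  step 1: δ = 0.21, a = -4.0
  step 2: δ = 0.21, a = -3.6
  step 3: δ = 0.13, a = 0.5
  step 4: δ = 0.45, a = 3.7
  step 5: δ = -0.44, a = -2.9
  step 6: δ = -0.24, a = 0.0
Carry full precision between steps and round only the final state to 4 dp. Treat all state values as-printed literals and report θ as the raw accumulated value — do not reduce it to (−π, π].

after step 1 (δ=0.21, a=-4.0): (3.258321, -4.947717, 2.429261, 18.100000)
after step 2 (δ=0.21, a=-3.6): (2.573381, -4.356209, 2.509633, 17.920000)
after step 3 (δ=0.13, a=0.5): (1.850424, -3.826917, 2.558442, 17.945000)
after step 4 (δ=0.45, a=3.7): (1.101461, -3.332840, 2.739034, 18.130000)
after step 5 (δ=-0.44, a=-2.9): (0.267425, -2.977697, 2.561216, 17.985000)
after step 6 (δ=-0.24, a=0.0): (-0.484578, -2.484603, 2.469524, 17.985000)

(-0.4846, -2.4846, 2.4695, 17.9850)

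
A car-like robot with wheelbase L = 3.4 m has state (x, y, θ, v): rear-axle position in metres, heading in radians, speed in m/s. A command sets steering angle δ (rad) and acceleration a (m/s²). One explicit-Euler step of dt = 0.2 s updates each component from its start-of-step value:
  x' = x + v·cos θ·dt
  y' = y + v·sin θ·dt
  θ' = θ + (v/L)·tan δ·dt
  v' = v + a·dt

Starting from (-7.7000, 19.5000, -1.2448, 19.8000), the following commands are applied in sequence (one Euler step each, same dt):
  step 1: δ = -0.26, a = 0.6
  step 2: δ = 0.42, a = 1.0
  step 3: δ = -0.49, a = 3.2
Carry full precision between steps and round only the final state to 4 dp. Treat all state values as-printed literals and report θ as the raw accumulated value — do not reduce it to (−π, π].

after step 1 (δ=-0.26, a=0.6): (-6.431799, 15.748565, -1.554637, 19.920000)
after step 2 (δ=0.42, a=1.0): (-6.367422, 11.765085, -1.031359, 20.120000)
after step 3 (δ=-0.49, a=3.2): (-4.300481, 8.312502, -1.662639, 20.760000)

(-4.3005, 8.3125, -1.6626, 20.7600)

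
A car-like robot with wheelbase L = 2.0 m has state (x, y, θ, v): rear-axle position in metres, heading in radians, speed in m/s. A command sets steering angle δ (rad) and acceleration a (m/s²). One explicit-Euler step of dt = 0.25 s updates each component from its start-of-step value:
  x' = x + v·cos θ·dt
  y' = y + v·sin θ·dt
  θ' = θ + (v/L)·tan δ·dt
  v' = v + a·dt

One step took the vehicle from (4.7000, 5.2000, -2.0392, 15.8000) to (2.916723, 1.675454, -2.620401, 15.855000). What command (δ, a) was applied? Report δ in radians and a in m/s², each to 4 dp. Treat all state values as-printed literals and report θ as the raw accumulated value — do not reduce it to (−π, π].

δ = -0.2862, a = 0.2200

a = (v'−v)/dt = (0.055000)/0.25 = 0.2200
Δθ = θ'−θ = -0.581201;  (v·dt/L) = 15.8000·0.25/2.0 = 1.975000
tan δ = Δθ·L/(v·dt) = -0.294279  →  δ = -0.2862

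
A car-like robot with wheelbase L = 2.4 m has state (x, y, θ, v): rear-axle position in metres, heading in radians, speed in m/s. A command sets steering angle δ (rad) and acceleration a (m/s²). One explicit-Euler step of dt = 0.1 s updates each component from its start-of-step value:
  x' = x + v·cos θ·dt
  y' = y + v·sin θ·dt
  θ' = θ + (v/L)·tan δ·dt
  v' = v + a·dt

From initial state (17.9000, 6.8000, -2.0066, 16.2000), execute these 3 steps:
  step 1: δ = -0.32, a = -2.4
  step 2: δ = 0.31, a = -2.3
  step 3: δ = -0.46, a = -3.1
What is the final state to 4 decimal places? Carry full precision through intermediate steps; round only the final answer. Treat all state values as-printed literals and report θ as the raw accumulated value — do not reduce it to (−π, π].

(15.5590, 2.6513, -2.3420, 15.4200)

after step 1 (δ=-0.32, a=-2.4): (17.216135, 5.331420, -2.230288, 15.960000)
after step 2 (δ=0.31, a=-2.3): (16.238241, 4.070095, -2.017270, 15.730000)
after step 3 (δ=-0.46, a=-3.1): (15.559039, 2.651288, -2.341995, 15.420000)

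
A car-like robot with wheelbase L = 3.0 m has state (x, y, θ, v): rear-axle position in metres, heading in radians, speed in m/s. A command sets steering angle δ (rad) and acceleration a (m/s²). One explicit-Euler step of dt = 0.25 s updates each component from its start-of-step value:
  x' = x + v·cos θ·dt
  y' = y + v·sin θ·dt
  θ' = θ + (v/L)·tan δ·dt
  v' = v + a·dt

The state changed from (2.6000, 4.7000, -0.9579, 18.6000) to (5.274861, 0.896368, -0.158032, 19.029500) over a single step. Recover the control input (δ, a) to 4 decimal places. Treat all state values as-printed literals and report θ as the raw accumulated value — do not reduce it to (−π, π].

a = (v'−v)/dt = (0.429500)/0.25 = 1.7180
Δθ = θ'−θ = 0.799868;  (v·dt/L) = 18.6000·0.25/3.0 = 1.550000
tan δ = Δθ·L/(v·dt) = 0.516044  →  δ = 0.4764

δ = 0.4764, a = 1.7180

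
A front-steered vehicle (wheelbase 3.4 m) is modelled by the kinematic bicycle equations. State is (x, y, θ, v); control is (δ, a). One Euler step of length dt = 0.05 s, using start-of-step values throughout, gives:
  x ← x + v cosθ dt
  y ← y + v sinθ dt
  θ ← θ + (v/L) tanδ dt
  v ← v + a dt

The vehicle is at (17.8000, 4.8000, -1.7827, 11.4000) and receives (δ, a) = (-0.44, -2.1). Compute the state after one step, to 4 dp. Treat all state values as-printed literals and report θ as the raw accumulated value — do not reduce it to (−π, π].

x' = 17.8000 + 11.4000·cos(-1.7827)·0.05 = 17.6801
y' = 4.8000 + 11.4000·sin(-1.7827)·0.05 = 4.2427
θ' = -1.7827 + (11.4000/3.4)·tan(-0.44)·0.05 = -1.8616
v' = 11.4000 − 2.1000·0.05 = 11.2950

(17.6801, 4.2427, -1.8616, 11.2950)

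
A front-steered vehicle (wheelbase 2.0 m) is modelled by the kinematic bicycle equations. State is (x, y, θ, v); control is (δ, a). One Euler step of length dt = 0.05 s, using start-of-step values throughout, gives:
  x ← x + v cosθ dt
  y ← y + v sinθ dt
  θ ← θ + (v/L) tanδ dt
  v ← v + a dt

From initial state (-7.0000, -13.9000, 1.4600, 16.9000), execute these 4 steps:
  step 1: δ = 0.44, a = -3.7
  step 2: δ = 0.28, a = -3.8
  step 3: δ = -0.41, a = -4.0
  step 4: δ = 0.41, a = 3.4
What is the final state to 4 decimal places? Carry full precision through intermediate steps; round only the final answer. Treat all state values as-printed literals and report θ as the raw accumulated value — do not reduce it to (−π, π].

after step 1 (δ=0.44, a=-3.7): (-6.906569, -13.060181, 1.658905, 16.715000)
after step 2 (δ=0.28, a=-3.8): (-6.980110, -12.227673, 1.779067, 16.525000)
after step 3 (δ=-0.41, a=-4.0): (-7.150952, -11.419278, 1.599510, 16.325000)
after step 4 (δ=0.41, a=3.4): (-7.174386, -10.603365, 1.776893, 16.495000)

(-7.1744, -10.6034, 1.7769, 16.4950)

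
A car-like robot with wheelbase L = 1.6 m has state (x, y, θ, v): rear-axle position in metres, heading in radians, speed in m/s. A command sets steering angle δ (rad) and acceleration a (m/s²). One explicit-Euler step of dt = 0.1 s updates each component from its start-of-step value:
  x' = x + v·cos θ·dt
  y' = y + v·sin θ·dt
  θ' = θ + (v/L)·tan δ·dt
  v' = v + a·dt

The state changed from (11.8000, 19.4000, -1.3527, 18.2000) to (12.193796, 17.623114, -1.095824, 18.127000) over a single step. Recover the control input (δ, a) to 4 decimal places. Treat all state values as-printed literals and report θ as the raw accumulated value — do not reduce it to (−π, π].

a = (v'−v)/dt = (-0.073000)/0.1 = -0.7300
Δθ = θ'−θ = 0.256876;  (v·dt/L) = 18.2000·0.1/1.6 = 1.137500
tan δ = Δθ·L/(v·dt) = 0.225825  →  δ = 0.2221

δ = 0.2221, a = -0.7300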